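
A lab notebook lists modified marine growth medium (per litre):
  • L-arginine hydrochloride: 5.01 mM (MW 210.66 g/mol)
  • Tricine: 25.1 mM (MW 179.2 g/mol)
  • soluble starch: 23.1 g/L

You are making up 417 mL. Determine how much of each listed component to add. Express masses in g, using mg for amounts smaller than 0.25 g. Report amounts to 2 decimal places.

L-arginine hydrochloride 0.44 g; Tricine 1.88 g; soluble starch 9.63 g

Working volume: 417 mL = 0.417 L.
L-arginine hydrochloride: 5.01 mmol/L × 210.66 g/mol × 0.417 L ÷ 1000 = 0.44 g
Tricine: 25.1 mmol/L × 179.2 g/mol × 0.417 L ÷ 1000 = 1.88 g
soluble starch: 23.1 g/L × 0.417 L = 9.63 g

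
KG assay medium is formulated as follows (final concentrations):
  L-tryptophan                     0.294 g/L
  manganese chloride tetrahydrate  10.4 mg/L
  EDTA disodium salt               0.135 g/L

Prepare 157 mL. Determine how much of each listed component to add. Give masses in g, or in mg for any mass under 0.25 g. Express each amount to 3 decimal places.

L-tryptophan 46.158 mg; manganese chloride tetrahydrate 1.633 mg; EDTA disodium salt 21.195 mg

Scale factor relative to 1 L: 0.157.
L-tryptophan: 0.294 g/L × 0.157 L = 0.046158 g = 46.158 mg
manganese chloride tetrahydrate: 10.4 mg/L × 0.157 L = 1.633 mg
EDTA disodium salt: 0.135 g/L × 0.157 L = 0.021195 g = 21.195 mg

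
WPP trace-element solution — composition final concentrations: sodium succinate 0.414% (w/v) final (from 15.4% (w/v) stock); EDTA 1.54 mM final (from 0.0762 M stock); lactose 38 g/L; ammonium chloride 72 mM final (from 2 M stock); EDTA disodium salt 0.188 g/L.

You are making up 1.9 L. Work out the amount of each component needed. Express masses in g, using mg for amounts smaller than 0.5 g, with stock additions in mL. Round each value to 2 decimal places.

sodium succinate 51.08 mL; EDTA 38.40 mL; lactose 72.20 g; ammonium chloride 68.40 mL; EDTA disodium salt 357.20 mg

Working volume: 1.9 L.
sodium succinate: C1V1 = C2V2 → 0.414% ÷ 15.4% × 1900 mL = 51.08 mL
EDTA: C1V1 = C2V2 → 1.54 mM × 1900 mL ÷ 76.2 mM = 38.40 mL
lactose: 38 g/L × 1.9 L = 72.20 g
ammonium chloride: dilute stock: 72 mM × 1900 mL ÷ 2000 mM = 68.40 mL
EDTA disodium salt: 0.188 g/L × 1.9 L = 0.3572 g = 357.20 mg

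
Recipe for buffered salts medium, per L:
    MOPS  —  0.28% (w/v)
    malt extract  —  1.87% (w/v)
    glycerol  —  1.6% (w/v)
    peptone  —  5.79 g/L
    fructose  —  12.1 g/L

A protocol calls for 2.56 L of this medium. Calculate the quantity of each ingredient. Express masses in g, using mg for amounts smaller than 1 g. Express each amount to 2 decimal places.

MOPS 7.17 g; malt extract 47.87 g; glycerol 40.96 g; peptone 14.82 g; fructose 30.98 g

Scale factor relative to 1 L: 2.56.
MOPS: 0.28 g per 100 mL × 2560 mL ÷ 100 = 7.17 g
malt extract: 1.87 g per 100 mL × 2560 mL ÷ 100 = 47.87 g
glycerol: 1.6% w/v = 16 g/L → 16 × 2.56 L = 40.96 g
peptone: 5.79 g/L × 2.56 L = 14.82 g
fructose: 12.1 g/L × 2.56 L = 30.98 g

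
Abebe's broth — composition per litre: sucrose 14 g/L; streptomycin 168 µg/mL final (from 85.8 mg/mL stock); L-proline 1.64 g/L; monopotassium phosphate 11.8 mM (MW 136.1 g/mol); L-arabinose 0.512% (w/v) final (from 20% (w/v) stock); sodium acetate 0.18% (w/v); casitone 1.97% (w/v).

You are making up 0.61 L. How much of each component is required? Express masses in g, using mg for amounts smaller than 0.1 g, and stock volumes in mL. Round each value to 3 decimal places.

Scale factor relative to 1 L: 0.61.
sucrose: 14 g/L × 0.61 L = 8.540 g
streptomycin: C1V1 = C2V2 → 168 µg/mL × 610 mL ÷ 85800 µg/mL = 1.194 mL
L-proline: 1.64 g/L × 0.61 L = 1.000 g
monopotassium phosphate: 11.8 mmol/L × 136.1 g/mol × 0.61 L ÷ 1000 = 0.980 g
L-arabinose: dilute stock: 0.512% ÷ 20% × 610 mL = 15.616 mL
sodium acetate: 0.18% w/v = 1.8 g/L → 1.8 × 0.61 L = 1.098 g
casitone: 1.97% w/v = 19.7 g/L → 19.7 × 0.61 L = 12.017 g

sucrose 8.540 g; streptomycin 1.194 mL; L-proline 1.000 g; monopotassium phosphate 0.980 g; L-arabinose 15.616 mL; sodium acetate 1.098 g; casitone 12.017 g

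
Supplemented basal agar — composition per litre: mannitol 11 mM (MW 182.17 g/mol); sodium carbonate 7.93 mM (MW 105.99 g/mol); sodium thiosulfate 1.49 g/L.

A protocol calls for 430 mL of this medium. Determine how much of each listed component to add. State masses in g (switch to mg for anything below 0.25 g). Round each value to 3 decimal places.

Target volume = 430 mL = 0.43 L.
mannitol: 11 mmol/L × 182.17 g/mol × 0.43 L ÷ 1000 = 0.862 g
sodium carbonate: 7.93 mmol/L × 105.99 g/mol × 0.43 L ÷ 1000 = 0.361 g
sodium thiosulfate: 1.49 g/L × 0.43 L = 0.641 g

mannitol 0.862 g; sodium carbonate 0.361 g; sodium thiosulfate 0.641 g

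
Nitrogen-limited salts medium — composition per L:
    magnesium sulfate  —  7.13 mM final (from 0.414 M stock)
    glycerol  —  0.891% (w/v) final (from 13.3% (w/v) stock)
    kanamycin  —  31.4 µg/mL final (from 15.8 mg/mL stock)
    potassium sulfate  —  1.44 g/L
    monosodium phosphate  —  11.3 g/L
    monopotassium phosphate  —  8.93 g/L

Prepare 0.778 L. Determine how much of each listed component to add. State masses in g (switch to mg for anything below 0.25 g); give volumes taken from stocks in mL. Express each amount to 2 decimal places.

magnesium sulfate 13.40 mL; glycerol 52.12 mL; kanamycin 1.55 mL; potassium sulfate 1.12 g; monosodium phosphate 8.79 g; monopotassium phosphate 6.95 g

Scale factor relative to 1 L: 0.778.
magnesium sulfate: V = C2·V2/C1 = 7.13 mM × 778 mL ÷ 414 mM = 13.40 mL
glycerol: V = C2·V2/C1 = 0.891% ÷ 13.3% × 778 mL = 52.12 mL
kanamycin: V = C2·V2/C1 = 31.4 µg/mL × 778 mL ÷ 15800 µg/mL = 1.55 mL
potassium sulfate: 1.44 g/L × 0.778 L = 1.12 g
monosodium phosphate: 11.3 g/L × 0.778 L = 8.79 g
monopotassium phosphate: 8.93 g/L × 0.778 L = 6.95 g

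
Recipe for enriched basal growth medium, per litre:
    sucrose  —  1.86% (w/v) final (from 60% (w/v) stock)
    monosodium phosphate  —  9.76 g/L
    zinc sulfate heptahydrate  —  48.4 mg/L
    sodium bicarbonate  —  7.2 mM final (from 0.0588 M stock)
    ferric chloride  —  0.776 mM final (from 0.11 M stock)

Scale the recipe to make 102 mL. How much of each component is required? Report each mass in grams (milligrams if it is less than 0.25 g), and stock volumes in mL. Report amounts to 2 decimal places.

sucrose 3.16 mL; monosodium phosphate 1.00 g; zinc sulfate heptahydrate 4.94 mg; sodium bicarbonate 12.49 mL; ferric chloride 0.72 mL

Scale factor relative to 1 L: 0.102.
sucrose: V = C2·V2/C1 = 1.86% ÷ 60% × 102 mL = 3.16 mL
monosodium phosphate: 9.76 g/L × 0.102 L = 1.00 g
zinc sulfate heptahydrate: 48.4 mg/L × 0.102 L = 4.94 mg
sodium bicarbonate: dilute stock: 7.2 mM × 102 mL ÷ 58.8 mM = 12.49 mL
ferric chloride: dilute stock: 0.776 mM × 102 mL ÷ 110 mM = 0.72 mL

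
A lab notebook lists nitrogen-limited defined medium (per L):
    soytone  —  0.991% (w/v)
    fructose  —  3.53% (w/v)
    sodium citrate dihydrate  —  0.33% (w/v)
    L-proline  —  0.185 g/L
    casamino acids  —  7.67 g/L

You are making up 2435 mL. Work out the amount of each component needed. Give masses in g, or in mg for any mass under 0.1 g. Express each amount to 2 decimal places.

Target volume = 2435 mL = 2.435 L.
soytone: 0.991 g per 100 mL × 2435 mL ÷ 100 = 24.13 g
fructose: 3.53 g per 100 mL × 2435 mL ÷ 100 = 85.96 g
sodium citrate dihydrate: 0.33 g per 100 mL × 2435 mL ÷ 100 = 8.04 g
L-proline: 0.185 g/L × 2.435 L = 0.45 g
casamino acids: 7.67 g/L × 2.435 L = 18.68 g

soytone 24.13 g; fructose 85.96 g; sodium citrate dihydrate 8.04 g; L-proline 0.45 g; casamino acids 18.68 g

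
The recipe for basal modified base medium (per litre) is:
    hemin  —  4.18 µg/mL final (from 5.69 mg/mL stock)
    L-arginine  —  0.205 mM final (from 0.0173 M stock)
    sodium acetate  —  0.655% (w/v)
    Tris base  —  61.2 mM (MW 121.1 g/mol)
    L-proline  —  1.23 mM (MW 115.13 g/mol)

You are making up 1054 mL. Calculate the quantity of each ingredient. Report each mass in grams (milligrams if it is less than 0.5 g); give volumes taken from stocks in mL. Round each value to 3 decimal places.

Scale factor relative to 1 L: 1.054.
hemin: C1V1 = C2V2 → 4.18 µg/mL × 1054 mL ÷ 5690 µg/mL = 0.774 mL
L-arginine: dilute stock: 0.205 mM × 1054 mL ÷ 17.3 mM = 12.490 mL
sodium acetate: 0.655 g per 100 mL × 1054 mL ÷ 100 = 6.904 g
Tris base: 61.2 mmol/L × 121.1 g/mol × 1.054 L ÷ 1000 = 7.812 g
L-proline: 1.23 mmol/L × 115.13 mg/mmol × 1.054 L = 149.257 mg

hemin 0.774 mL; L-arginine 12.490 mL; sodium acetate 6.904 g; Tris base 7.812 g; L-proline 149.257 mg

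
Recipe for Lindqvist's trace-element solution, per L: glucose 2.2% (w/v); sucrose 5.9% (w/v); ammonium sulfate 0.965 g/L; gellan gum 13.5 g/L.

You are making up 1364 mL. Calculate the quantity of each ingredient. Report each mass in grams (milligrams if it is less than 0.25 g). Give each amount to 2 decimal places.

glucose 30.01 g; sucrose 80.48 g; ammonium sulfate 1.32 g; gellan gum 18.41 g

Scale factor relative to 1 L: 1.364.
glucose: 2.2 g per 100 mL × 1364 mL ÷ 100 = 30.01 g
sucrose: 5.9 g per 100 mL × 1364 mL ÷ 100 = 80.48 g
ammonium sulfate: 0.965 g/L × 1.364 L = 1.32 g
gellan gum: 13.5 g/L × 1.364 L = 18.41 g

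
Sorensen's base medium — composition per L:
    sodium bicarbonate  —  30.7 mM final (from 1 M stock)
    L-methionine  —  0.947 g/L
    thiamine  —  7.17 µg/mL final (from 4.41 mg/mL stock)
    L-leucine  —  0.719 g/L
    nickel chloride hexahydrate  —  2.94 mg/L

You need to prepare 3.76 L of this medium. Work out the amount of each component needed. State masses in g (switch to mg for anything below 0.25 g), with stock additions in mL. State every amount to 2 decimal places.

sodium bicarbonate 115.43 mL; L-methionine 3.56 g; thiamine 6.11 mL; L-leucine 2.70 g; nickel chloride hexahydrate 11.05 mg

Working volume: 3.76 L.
sodium bicarbonate: C1V1 = C2V2 → 30.7 mM × 3760 mL ÷ 1000 mM = 115.43 mL
L-methionine: 0.947 g/L × 3.76 L = 3.56 g
thiamine: dilute stock: 7.17 µg/mL × 3760 mL ÷ 4410 µg/mL = 6.11 mL
L-leucine: 0.719 g/L × 3.76 L = 2.70 g
nickel chloride hexahydrate: 2.94 mg/L × 3.76 L = 11.05 mg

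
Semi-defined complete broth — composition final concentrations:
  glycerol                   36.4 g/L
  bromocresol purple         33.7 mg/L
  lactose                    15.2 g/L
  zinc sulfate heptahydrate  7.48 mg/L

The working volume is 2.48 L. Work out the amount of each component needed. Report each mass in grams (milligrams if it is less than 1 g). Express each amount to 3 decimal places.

Working volume: 2.48 L.
glycerol: 36.4 g/L × 2.48 L = 90.272 g
bromocresol purple: 33.7 mg/L × 2.48 L = 83.576 mg
lactose: 15.2 g/L × 2.48 L = 37.696 g
zinc sulfate heptahydrate: 7.48 mg/L × 2.48 L = 18.550 mg

glycerol 90.272 g; bromocresol purple 83.576 mg; lactose 37.696 g; zinc sulfate heptahydrate 18.550 mg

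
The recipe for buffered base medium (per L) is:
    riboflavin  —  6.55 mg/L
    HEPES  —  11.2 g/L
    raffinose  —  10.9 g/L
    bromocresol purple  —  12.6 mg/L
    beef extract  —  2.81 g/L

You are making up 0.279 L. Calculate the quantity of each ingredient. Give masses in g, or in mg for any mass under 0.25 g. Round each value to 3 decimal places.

Working volume: 0.279 L.
riboflavin: 6.55 mg/L × 0.279 L = 1.827 mg
HEPES: 11.2 g/L × 0.279 L = 3.125 g
raffinose: 10.9 g/L × 0.279 L = 3.041 g
bromocresol purple: 12.6 mg/L × 0.279 L = 3.515 mg
beef extract: 2.81 g/L × 0.279 L = 0.784 g

riboflavin 1.827 mg; HEPES 3.125 g; raffinose 3.041 g; bromocresol purple 3.515 mg; beef extract 0.784 g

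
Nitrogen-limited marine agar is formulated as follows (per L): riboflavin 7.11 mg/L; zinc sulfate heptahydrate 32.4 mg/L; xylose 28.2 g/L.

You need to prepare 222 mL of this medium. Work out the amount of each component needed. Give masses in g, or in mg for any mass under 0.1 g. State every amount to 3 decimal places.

riboflavin 1.578 mg; zinc sulfate heptahydrate 7.193 mg; xylose 6.260 g

Working volume: 222 mL = 0.222 L.
riboflavin: 7.11 mg/L × 0.222 L = 1.578 mg
zinc sulfate heptahydrate: 32.4 mg/L × 0.222 L = 7.193 mg
xylose: 28.2 g/L × 0.222 L = 6.260 g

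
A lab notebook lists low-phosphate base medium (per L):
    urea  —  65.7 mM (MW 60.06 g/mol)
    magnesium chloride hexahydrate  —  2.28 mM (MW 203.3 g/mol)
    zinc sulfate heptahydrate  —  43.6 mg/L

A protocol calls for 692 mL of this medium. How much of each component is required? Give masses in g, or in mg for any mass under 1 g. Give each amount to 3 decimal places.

Target volume = 692 mL = 0.692 L.
urea: 65.7 mmol/L × 60.06 g/mol × 0.692 L ÷ 1000 = 2.731 g
magnesium chloride hexahydrate: 2.28 mmol/L × 203.3 mg/mmol × 0.692 L = 320.759 mg
zinc sulfate heptahydrate: 43.6 mg/L × 0.692 L = 30.171 mg

urea 2.731 g; magnesium chloride hexahydrate 320.759 mg; zinc sulfate heptahydrate 30.171 mg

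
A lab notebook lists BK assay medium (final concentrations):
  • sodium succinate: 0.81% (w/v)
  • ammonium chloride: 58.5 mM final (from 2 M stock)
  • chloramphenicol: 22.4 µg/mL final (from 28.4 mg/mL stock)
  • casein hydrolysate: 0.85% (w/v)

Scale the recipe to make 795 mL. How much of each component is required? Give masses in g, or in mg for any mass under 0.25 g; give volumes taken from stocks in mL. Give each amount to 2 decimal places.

Scale factor relative to 1 L: 0.795.
sodium succinate: 0.81% w/v = 8.1 g/L → 8.1 × 0.795 L = 6.44 g
ammonium chloride: C1V1 = C2V2 → 58.5 mM × 795 mL ÷ 2000 mM = 23.25 mL
chloramphenicol: dilute stock: 22.4 µg/mL × 795 mL ÷ 28400 µg/mL = 0.63 mL
casein hydrolysate: 0.85% w/v = 8.5 g/L → 8.5 × 0.795 L = 6.76 g

sodium succinate 6.44 g; ammonium chloride 23.25 mL; chloramphenicol 0.63 mL; casein hydrolysate 6.76 g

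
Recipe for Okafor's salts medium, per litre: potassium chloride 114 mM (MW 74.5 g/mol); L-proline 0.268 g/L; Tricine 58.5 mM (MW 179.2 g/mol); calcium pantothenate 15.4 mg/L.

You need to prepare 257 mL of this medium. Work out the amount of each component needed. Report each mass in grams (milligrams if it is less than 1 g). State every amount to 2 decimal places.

Scale factor relative to 1 L: 0.257.
potassium chloride: 114 mmol/L × 74.5 g/mol × 0.257 L ÷ 1000 = 2.18 g
L-proline: 0.268 g/L × 0.257 L = 0.068876 g = 68.88 mg
Tricine: 58.5 mmol/L × 179.2 g/mol × 0.257 L ÷ 1000 = 2.69 g
calcium pantothenate: 15.4 mg/L × 0.257 L = 3.96 mg

potassium chloride 2.18 g; L-proline 68.88 mg; Tricine 2.69 g; calcium pantothenate 3.96 mg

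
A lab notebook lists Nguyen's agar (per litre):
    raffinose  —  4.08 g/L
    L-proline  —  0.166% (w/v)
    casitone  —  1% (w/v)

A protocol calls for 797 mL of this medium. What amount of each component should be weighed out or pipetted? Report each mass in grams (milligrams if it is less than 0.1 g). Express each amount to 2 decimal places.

raffinose 3.25 g; L-proline 1.32 g; casitone 7.97 g

Target volume = 797 mL = 0.797 L.
raffinose: 4.08 g/L × 0.797 L = 3.25 g
L-proline: 0.166 g per 100 mL × 797 mL ÷ 100 = 1.32 g
casitone: 1% w/v = 10 g/L → 10 × 0.797 L = 7.97 g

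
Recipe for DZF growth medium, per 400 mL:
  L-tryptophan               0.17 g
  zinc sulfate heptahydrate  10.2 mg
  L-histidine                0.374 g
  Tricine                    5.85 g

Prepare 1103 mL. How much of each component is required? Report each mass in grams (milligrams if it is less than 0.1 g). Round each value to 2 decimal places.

Ratio of target to recipe volume: 1103 / 400 = 2.7575.
L-tryptophan: 0.17 g × (1103 mL / 400 mL) = 0.47 g
zinc sulfate heptahydrate: 10.2 mg × (1103 mL / 400 mL) = 28.13 mg
L-histidine: 0.374 g × (1103 mL / 400 mL) = 1.03 g
Tricine: 5.85 g × (1103 mL / 400 mL) = 16.13 g

L-tryptophan 0.47 g; zinc sulfate heptahydrate 28.13 mg; L-histidine 1.03 g; Tricine 16.13 g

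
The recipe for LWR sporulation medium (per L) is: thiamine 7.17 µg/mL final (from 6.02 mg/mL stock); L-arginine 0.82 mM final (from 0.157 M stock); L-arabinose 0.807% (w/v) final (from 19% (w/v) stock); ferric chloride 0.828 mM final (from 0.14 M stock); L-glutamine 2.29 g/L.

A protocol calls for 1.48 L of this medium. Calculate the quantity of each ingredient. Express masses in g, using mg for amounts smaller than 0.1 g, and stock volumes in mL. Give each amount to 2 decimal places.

Scale factor relative to 1 L: 1.48.
thiamine: C1V1 = C2V2 → 7.17 µg/mL × 1480 mL ÷ 6020 µg/mL = 1.76 mL
L-arginine: C1V1 = C2V2 → 0.82 mM × 1480 mL ÷ 157 mM = 7.73 mL
L-arabinose: V = C2·V2/C1 = 0.807% ÷ 19% × 1480 mL = 62.86 mL
ferric chloride: dilute stock: 0.828 mM × 1480 mL ÷ 140 mM = 8.75 mL
L-glutamine: 2.29 g/L × 1.48 L = 3.39 g

thiamine 1.76 mL; L-arginine 7.73 mL; L-arabinose 62.86 mL; ferric chloride 8.75 mL; L-glutamine 3.39 g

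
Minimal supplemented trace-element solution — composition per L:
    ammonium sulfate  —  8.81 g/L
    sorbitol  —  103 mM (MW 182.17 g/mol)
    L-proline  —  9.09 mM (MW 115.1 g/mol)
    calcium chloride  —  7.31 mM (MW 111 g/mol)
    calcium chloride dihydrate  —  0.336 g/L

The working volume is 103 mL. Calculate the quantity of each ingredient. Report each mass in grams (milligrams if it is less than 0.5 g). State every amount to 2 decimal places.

ammonium sulfate 0.91 g; sorbitol 1.93 g; L-proline 107.76 mg; calcium chloride 83.58 mg; calcium chloride dihydrate 34.61 mg

Working volume: 103 mL = 0.103 L.
ammonium sulfate: 8.81 g/L × 0.103 L = 0.91 g
sorbitol: 103 mmol/L × 182.17 g/mol × 0.103 L ÷ 1000 = 1.93 g
L-proline: 9.09 mmol/L × 115.1 mg/mmol × 0.103 L = 107.76 mg
calcium chloride: 7.31 mmol/L × 111 mg/mmol × 0.103 L = 83.58 mg
calcium chloride dihydrate: 0.336 g/L × 0.103 L = 0.034608 g = 34.61 mg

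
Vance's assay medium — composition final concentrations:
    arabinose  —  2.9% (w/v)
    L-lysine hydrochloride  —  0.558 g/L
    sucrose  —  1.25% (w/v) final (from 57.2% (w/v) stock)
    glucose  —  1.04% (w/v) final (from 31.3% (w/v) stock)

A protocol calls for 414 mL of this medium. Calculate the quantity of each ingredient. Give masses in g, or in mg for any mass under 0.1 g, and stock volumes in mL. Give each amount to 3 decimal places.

Scale factor relative to 1 L: 0.414.
arabinose: 2.9 g per 100 mL × 414 mL ÷ 100 = 12.006 g
L-lysine hydrochloride: 0.558 g/L × 0.414 L = 0.231 g
sucrose: V = C2·V2/C1 = 1.25% ÷ 57.2% × 414 mL = 9.047 mL
glucose: V = C2·V2/C1 = 1.04% ÷ 31.3% × 414 mL = 13.756 mL

arabinose 12.006 g; L-lysine hydrochloride 0.231 g; sucrose 9.047 mL; glucose 13.756 mL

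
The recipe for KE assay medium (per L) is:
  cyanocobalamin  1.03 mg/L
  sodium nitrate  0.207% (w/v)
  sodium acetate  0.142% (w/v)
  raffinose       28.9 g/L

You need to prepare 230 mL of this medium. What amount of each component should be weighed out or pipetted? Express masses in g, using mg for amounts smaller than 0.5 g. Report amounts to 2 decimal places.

cyanocobalamin 0.24 mg; sodium nitrate 476.10 mg; sodium acetate 326.60 mg; raffinose 6.65 g

Scale factor relative to 1 L: 0.23.
cyanocobalamin: 1.03 mg/L × 0.23 L = 0.24 mg
sodium nitrate: 0.207% w/v = 2.07 g/L → 2.07 × 0.23 L = 0.4761 g = 476.10 mg
sodium acetate: 0.142% w/v = 1.42 g/L → 1.42 × 0.23 L = 0.3266 g = 326.60 mg
raffinose: 28.9 g/L × 0.23 L = 6.65 g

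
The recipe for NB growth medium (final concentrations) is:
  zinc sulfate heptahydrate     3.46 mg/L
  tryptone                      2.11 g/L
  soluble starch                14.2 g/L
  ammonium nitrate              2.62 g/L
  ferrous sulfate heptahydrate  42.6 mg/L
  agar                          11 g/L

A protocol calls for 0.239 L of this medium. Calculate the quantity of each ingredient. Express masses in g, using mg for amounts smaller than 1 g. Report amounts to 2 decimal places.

Scale factor relative to 1 L: 0.239.
zinc sulfate heptahydrate: 3.46 mg/L × 0.239 L = 0.83 mg
tryptone: 2.11 g/L × 0.239 L = 0.50429 g = 504.29 mg
soluble starch: 14.2 g/L × 0.239 L = 3.39 g
ammonium nitrate: 2.62 g/L × 0.239 L = 0.62618 g = 626.18 mg
ferrous sulfate heptahydrate: 42.6 mg/L × 0.239 L = 10.18 mg
agar: 11 g/L × 0.239 L = 2.63 g

zinc sulfate heptahydrate 0.83 mg; tryptone 504.29 mg; soluble starch 3.39 g; ammonium nitrate 626.18 mg; ferrous sulfate heptahydrate 10.18 mg; agar 2.63 g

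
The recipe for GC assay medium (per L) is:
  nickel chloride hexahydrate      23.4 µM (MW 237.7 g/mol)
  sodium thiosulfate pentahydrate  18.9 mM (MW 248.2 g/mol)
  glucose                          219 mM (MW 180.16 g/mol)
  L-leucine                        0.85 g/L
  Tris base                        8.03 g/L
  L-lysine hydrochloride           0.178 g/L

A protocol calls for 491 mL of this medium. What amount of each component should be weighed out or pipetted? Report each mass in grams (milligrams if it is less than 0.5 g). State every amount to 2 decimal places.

Working volume: 491 mL = 0.491 L.
nickel chloride hexahydrate: 23.4 µmol/L × 237.7 g/mol × 0.491 L ÷ 1000 = 2.73 mg
sodium thiosulfate pentahydrate: 18.9 mmol/L × 248.2 g/mol × 0.491 L ÷ 1000 = 2.30 g
glucose: 219 mmol/L × 180.16 g/mol × 0.491 L ÷ 1000 = 19.37 g
L-leucine: 0.85 g/L × 0.491 L = 0.41735 g = 417.35 mg
Tris base: 8.03 g/L × 0.491 L = 3.94 g
L-lysine hydrochloride: 0.178 g/L × 0.491 L = 0.087398 g = 87.40 mg

nickel chloride hexahydrate 2.73 mg; sodium thiosulfate pentahydrate 2.30 g; glucose 19.37 g; L-leucine 417.35 mg; Tris base 3.94 g; L-lysine hydrochloride 87.40 mg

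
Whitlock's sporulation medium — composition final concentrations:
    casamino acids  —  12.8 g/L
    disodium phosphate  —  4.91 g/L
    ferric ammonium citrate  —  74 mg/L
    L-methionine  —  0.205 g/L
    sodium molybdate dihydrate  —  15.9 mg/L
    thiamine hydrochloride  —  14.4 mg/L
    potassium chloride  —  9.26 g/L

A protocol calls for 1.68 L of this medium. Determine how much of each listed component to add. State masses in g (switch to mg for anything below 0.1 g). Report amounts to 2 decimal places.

casamino acids 21.50 g; disodium phosphate 8.25 g; ferric ammonium citrate 0.12 g; L-methionine 0.34 g; sodium molybdate dihydrate 26.71 mg; thiamine hydrochloride 24.19 mg; potassium chloride 15.56 g

Working volume: 1.68 L.
casamino acids: 12.8 g/L × 1.68 L = 21.50 g
disodium phosphate: 4.91 g/L × 1.68 L = 8.25 g
ferric ammonium citrate: 74 mg/L × 1.68 L = 124.32 mg = 0.12 g
L-methionine: 0.205 g/L × 1.68 L = 0.34 g
sodium molybdate dihydrate: 15.9 mg/L × 1.68 L = 26.71 mg
thiamine hydrochloride: 14.4 mg/L × 1.68 L = 24.19 mg
potassium chloride: 9.26 g/L × 1.68 L = 15.56 g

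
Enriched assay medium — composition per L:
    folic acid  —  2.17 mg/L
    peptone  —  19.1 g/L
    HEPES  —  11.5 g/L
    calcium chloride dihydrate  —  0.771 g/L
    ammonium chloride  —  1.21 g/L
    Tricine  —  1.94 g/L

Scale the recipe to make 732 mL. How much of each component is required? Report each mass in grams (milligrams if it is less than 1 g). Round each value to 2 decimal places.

Working volume: 732 mL = 0.732 L.
folic acid: 2.17 mg/L × 0.732 L = 1.59 mg
peptone: 19.1 g/L × 0.732 L = 13.98 g
HEPES: 11.5 g/L × 0.732 L = 8.42 g
calcium chloride dihydrate: 0.771 g/L × 0.732 L = 0.564372 g = 564.37 mg
ammonium chloride: 1.21 g/L × 0.732 L = 0.88572 g = 885.72 mg
Tricine: 1.94 g/L × 0.732 L = 1.42 g

folic acid 1.59 mg; peptone 13.98 g; HEPES 8.42 g; calcium chloride dihydrate 564.37 mg; ammonium chloride 885.72 mg; Tricine 1.42 g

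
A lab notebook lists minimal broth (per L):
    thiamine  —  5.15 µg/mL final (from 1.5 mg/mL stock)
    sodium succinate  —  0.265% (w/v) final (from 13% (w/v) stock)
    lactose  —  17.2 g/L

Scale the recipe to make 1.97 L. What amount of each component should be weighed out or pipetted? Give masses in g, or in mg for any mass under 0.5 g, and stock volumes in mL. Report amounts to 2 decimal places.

thiamine 6.76 mL; sodium succinate 40.16 mL; lactose 33.88 g

Working volume: 1.97 L.
thiamine: V = C2·V2/C1 = 5.15 µg/mL × 1970 mL ÷ 1500 µg/mL = 6.76 mL
sodium succinate: dilute stock: 0.265% ÷ 13% × 1970 mL = 40.16 mL
lactose: 17.2 g/L × 1.97 L = 33.88 g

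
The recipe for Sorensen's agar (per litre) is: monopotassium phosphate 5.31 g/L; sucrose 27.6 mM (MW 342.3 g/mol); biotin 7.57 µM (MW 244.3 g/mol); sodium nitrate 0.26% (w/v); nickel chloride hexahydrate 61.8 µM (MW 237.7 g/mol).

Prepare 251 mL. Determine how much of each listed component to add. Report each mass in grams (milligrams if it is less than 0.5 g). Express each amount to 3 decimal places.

Scale factor relative to 1 L: 0.251.
monopotassium phosphate: 5.31 g/L × 0.251 L = 1.333 g
sucrose: 27.6 mmol/L × 342.3 g/mol × 0.251 L ÷ 1000 = 2.371 g
biotin: 7.57 µmol/L × 244.3 g/mol × 0.251 L ÷ 1000 = 0.464 mg
sodium nitrate: 0.26 g per 100 mL × 251 mL ÷ 100 = 0.653 g
nickel chloride hexahydrate: 61.8 µmol/L × 237.7 g/mol × 0.251 L ÷ 1000 = 3.687 mg

monopotassium phosphate 1.333 g; sucrose 2.371 g; biotin 0.464 mg; sodium nitrate 0.653 g; nickel chloride hexahydrate 3.687 mg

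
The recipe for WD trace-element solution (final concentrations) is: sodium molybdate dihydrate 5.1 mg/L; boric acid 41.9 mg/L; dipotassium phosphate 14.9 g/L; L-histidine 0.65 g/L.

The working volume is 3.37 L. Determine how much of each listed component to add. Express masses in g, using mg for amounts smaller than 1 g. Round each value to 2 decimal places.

sodium molybdate dihydrate 17.19 mg; boric acid 141.20 mg; dipotassium phosphate 50.21 g; L-histidine 2.19 g

Working volume: 3.37 L.
sodium molybdate dihydrate: 5.1 mg/L × 3.37 L = 17.19 mg
boric acid: 41.9 mg/L × 3.37 L = 141.20 mg
dipotassium phosphate: 14.9 g/L × 3.37 L = 50.21 g
L-histidine: 0.65 g/L × 3.37 L = 2.19 g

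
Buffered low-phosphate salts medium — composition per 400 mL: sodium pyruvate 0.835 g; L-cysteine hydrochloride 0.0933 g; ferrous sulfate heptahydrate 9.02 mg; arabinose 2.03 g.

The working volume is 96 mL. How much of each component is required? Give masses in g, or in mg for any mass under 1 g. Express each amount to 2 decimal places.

Scale factor = 96 mL / 400 mL = 0.24.
sodium pyruvate: 0.835 g × (96 mL / 400 mL) = 0.2004 g = 200.40 mg
L-cysteine hydrochloride: 0.0933 g × (96 mL / 400 mL) = 0.022392 g = 22.39 mg
ferrous sulfate heptahydrate: 9.02 mg × (96 mL / 400 mL) = 2.16 mg
arabinose: 2.03 g × (96 mL / 400 mL) = 0.4872 g = 487.20 mg

sodium pyruvate 200.40 mg; L-cysteine hydrochloride 22.39 mg; ferrous sulfate heptahydrate 2.16 mg; arabinose 487.20 mg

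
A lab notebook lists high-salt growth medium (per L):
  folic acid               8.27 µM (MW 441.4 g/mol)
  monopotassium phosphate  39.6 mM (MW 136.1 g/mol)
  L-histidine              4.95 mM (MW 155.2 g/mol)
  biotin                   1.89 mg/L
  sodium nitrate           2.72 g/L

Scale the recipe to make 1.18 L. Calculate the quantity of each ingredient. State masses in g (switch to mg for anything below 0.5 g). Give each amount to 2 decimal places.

folic acid 4.31 mg; monopotassium phosphate 6.36 g; L-histidine 0.91 g; biotin 2.23 mg; sodium nitrate 3.21 g

Working volume: 1.18 L.
folic acid: 8.27 µmol/L × 441.4 g/mol × 1.18 L ÷ 1000 = 4.31 mg
monopotassium phosphate: 39.6 mmol/L × 136.1 g/mol × 1.18 L ÷ 1000 = 6.36 g
L-histidine: 4.95 mmol/L × 155.2 g/mol × 1.18 L ÷ 1000 = 0.91 g
biotin: 1.89 mg/L × 1.18 L = 2.23 mg
sodium nitrate: 2.72 g/L × 1.18 L = 3.21 g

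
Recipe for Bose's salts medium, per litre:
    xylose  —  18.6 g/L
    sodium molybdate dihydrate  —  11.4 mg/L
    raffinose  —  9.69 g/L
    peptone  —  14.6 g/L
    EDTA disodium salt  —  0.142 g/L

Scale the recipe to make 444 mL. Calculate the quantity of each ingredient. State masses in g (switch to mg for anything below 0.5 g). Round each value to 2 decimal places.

Working volume: 444 mL = 0.444 L.
xylose: 18.6 g/L × 0.444 L = 8.26 g
sodium molybdate dihydrate: 11.4 mg/L × 0.444 L = 5.06 mg
raffinose: 9.69 g/L × 0.444 L = 4.30 g
peptone: 14.6 g/L × 0.444 L = 6.48 g
EDTA disodium salt: 0.142 g/L × 0.444 L = 0.063048 g = 63.05 mg

xylose 8.26 g; sodium molybdate dihydrate 5.06 mg; raffinose 4.30 g; peptone 6.48 g; EDTA disodium salt 63.05 mg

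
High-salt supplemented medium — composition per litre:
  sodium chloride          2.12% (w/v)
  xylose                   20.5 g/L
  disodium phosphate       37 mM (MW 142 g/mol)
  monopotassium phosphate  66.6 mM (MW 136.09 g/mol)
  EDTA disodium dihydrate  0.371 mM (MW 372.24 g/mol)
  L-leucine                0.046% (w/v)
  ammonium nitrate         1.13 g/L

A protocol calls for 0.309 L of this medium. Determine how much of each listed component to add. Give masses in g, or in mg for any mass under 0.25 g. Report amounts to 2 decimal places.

sodium chloride 6.55 g; xylose 6.33 g; disodium phosphate 1.62 g; monopotassium phosphate 2.80 g; EDTA disodium dihydrate 42.67 mg; L-leucine 142.14 mg; ammonium nitrate 0.35 g

Scale factor relative to 1 L: 0.309.
sodium chloride: 2.12 g per 100 mL × 309 mL ÷ 100 = 6.55 g
xylose: 20.5 g/L × 0.309 L = 6.33 g
disodium phosphate: 37 mmol/L × 142 g/mol × 0.309 L ÷ 1000 = 1.62 g
monopotassium phosphate: 66.6 mmol/L × 136.09 g/mol × 0.309 L ÷ 1000 = 2.80 g
EDTA disodium dihydrate: 0.371 mmol/L × 372.24 mg/mmol × 0.309 L = 42.67 mg
L-leucine: 0.046 g per 100 mL × 309 mL ÷ 100 = 0.14214 g = 142.14 mg
ammonium nitrate: 1.13 g/L × 0.309 L = 0.35 g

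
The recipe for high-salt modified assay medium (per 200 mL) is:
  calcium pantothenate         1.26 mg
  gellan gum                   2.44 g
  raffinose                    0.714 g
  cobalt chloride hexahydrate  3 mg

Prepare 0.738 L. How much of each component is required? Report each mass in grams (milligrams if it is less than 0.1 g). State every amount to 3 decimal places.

Scale factor = 738 mL / 200 mL = 3.69.
calcium pantothenate: 1.26 mg × (738 mL / 200 mL) = 4.649 mg
gellan gum: 2.44 g × (738 mL / 200 mL) = 9.004 g
raffinose: 0.714 g × (738 mL / 200 mL) = 2.635 g
cobalt chloride hexahydrate: 3 mg × (738 mL / 200 mL) = 11.070 mg

calcium pantothenate 4.649 mg; gellan gum 9.004 g; raffinose 2.635 g; cobalt chloride hexahydrate 11.070 mg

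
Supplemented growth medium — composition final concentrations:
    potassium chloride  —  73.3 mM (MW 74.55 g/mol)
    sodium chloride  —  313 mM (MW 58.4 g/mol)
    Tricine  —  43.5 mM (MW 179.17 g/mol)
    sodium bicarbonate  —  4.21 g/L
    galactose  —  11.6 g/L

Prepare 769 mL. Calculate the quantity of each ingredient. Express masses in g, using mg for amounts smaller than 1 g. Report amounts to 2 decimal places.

potassium chloride 4.20 g; sodium chloride 14.06 g; Tricine 5.99 g; sodium bicarbonate 3.24 g; galactose 8.92 g

Working volume: 769 mL = 0.769 L.
potassium chloride: 73.3 mmol/L × 74.55 g/mol × 0.769 L ÷ 1000 = 4.20 g
sodium chloride: 313 mmol/L × 58.4 g/mol × 0.769 L ÷ 1000 = 14.06 g
Tricine: 43.5 mmol/L × 179.17 g/mol × 0.769 L ÷ 1000 = 5.99 g
sodium bicarbonate: 4.21 g/L × 0.769 L = 3.24 g
galactose: 11.6 g/L × 0.769 L = 8.92 g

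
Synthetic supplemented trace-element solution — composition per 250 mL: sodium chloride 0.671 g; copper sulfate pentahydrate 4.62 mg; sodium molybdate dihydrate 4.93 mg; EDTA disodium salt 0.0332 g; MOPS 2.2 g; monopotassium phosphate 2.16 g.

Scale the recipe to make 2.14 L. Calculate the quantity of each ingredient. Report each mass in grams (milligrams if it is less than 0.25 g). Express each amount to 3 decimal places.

sodium chloride 5.744 g; copper sulfate pentahydrate 39.547 mg; sodium molybdate dihydrate 42.201 mg; EDTA disodium salt 0.284 g; MOPS 18.832 g; monopotassium phosphate 18.490 g

Scale factor = 2140 mL / 250 mL = 8.56.
sodium chloride: 0.671 g × (2140 mL / 250 mL) = 5.744 g
copper sulfate pentahydrate: 4.62 mg × (2140 mL / 250 mL) = 39.547 mg
sodium molybdate dihydrate: 4.93 mg × (2140 mL / 250 mL) = 42.201 mg
EDTA disodium salt: 0.0332 g × (2140 mL / 250 mL) = 0.284 g
MOPS: 2.2 g × (2140 mL / 250 mL) = 18.832 g
monopotassium phosphate: 2.16 g × (2140 mL / 250 mL) = 18.490 g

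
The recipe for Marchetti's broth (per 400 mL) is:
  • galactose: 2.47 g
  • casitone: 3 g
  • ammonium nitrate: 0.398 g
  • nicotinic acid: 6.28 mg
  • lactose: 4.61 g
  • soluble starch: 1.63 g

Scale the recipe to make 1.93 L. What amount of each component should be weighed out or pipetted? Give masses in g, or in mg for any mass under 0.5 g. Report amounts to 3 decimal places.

galactose 11.918 g; casitone 14.475 g; ammonium nitrate 1.920 g; nicotinic acid 30.301 mg; lactose 22.243 g; soluble starch 7.865 g

Scale factor = 1930 mL / 400 mL = 4.825.
galactose: 2.47 g × (1930 mL / 400 mL) = 11.918 g
casitone: 3 g × (1930 mL / 400 mL) = 14.475 g
ammonium nitrate: 0.398 g × (1930 mL / 400 mL) = 1.920 g
nicotinic acid: 6.28 mg × (1930 mL / 400 mL) = 30.301 mg
lactose: 4.61 g × (1930 mL / 400 mL) = 22.243 g
soluble starch: 1.63 g × (1930 mL / 400 mL) = 7.865 g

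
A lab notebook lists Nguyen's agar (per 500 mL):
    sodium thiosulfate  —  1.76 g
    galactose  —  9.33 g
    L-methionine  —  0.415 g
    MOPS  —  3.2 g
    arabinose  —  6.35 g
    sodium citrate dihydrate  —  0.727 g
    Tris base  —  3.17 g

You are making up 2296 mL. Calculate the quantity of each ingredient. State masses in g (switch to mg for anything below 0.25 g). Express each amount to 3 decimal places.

Ratio of target to recipe volume: 2296 / 500 = 4.592.
sodium thiosulfate: 1.76 g × (2296 mL / 500 mL) = 8.082 g
galactose: 9.33 g × (2296 mL / 500 mL) = 42.843 g
L-methionine: 0.415 g × (2296 mL / 500 mL) = 1.906 g
MOPS: 3.2 g × (2296 mL / 500 mL) = 14.694 g
arabinose: 6.35 g × (2296 mL / 500 mL) = 29.159 g
sodium citrate dihydrate: 0.727 g × (2296 mL / 500 mL) = 3.338 g
Tris base: 3.17 g × (2296 mL / 500 mL) = 14.557 g

sodium thiosulfate 8.082 g; galactose 42.843 g; L-methionine 1.906 g; MOPS 14.694 g; arabinose 29.159 g; sodium citrate dihydrate 3.338 g; Tris base 14.557 g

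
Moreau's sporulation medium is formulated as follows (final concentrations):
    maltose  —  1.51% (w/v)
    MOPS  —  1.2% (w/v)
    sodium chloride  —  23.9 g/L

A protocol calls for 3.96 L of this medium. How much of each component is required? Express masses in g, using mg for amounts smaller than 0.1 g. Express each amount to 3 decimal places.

Working volume: 3.96 L.
maltose: 1.51% w/v = 15.1 g/L → 15.1 × 3.96 L = 59.796 g
MOPS: 1.2 g per 100 mL × 3960 mL ÷ 100 = 47.520 g
sodium chloride: 23.9 g/L × 3.96 L = 94.644 g

maltose 59.796 g; MOPS 47.520 g; sodium chloride 94.644 g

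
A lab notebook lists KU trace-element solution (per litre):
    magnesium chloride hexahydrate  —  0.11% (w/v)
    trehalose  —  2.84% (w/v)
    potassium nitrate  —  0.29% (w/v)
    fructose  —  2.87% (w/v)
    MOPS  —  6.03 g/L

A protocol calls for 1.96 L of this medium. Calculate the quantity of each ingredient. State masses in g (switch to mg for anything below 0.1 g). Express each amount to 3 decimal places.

Working volume: 1.96 L.
magnesium chloride hexahydrate: 0.11% w/v = 1.1 g/L → 1.1 × 1.96 L = 2.156 g
trehalose: 2.84 g per 100 mL × 1960 mL ÷ 100 = 55.664 g
potassium nitrate: 0.29 g per 100 mL × 1960 mL ÷ 100 = 5.684 g
fructose: 2.87 g per 100 mL × 1960 mL ÷ 100 = 56.252 g
MOPS: 6.03 g/L × 1.96 L = 11.819 g

magnesium chloride hexahydrate 2.156 g; trehalose 55.664 g; potassium nitrate 5.684 g; fructose 56.252 g; MOPS 11.819 g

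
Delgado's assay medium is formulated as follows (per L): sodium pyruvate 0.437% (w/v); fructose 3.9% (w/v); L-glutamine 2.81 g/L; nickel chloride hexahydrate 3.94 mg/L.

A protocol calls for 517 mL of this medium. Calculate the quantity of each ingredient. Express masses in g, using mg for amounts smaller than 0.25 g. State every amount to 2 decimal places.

Scale factor relative to 1 L: 0.517.
sodium pyruvate: 0.437 g per 100 mL × 517 mL ÷ 100 = 2.26 g
fructose: 3.9 g per 100 mL × 517 mL ÷ 100 = 20.16 g
L-glutamine: 2.81 g/L × 0.517 L = 1.45 g
nickel chloride hexahydrate: 3.94 mg/L × 0.517 L = 2.04 mg

sodium pyruvate 2.26 g; fructose 20.16 g; L-glutamine 1.45 g; nickel chloride hexahydrate 2.04 mg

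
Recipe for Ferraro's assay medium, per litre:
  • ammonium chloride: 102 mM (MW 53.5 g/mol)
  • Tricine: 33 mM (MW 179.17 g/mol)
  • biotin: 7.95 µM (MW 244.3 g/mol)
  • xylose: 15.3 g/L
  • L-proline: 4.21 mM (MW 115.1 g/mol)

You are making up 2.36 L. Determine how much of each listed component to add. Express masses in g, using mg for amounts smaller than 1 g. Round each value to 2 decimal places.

Scale factor relative to 1 L: 2.36.
ammonium chloride: 102 mmol/L × 53.5 g/mol × 2.36 L ÷ 1000 = 12.88 g
Tricine: 33 mmol/L × 179.17 g/mol × 2.36 L ÷ 1000 = 13.95 g
biotin: 7.95 µmol/L × 244.3 g/mol × 2.36 L ÷ 1000 = 4.58 mg
xylose: 15.3 g/L × 2.36 L = 36.11 g
L-proline: 4.21 mmol/L × 115.1 g/mol × 2.36 L ÷ 1000 = 1.14 g

ammonium chloride 12.88 g; Tricine 13.95 g; biotin 4.58 mg; xylose 36.11 g; L-proline 1.14 g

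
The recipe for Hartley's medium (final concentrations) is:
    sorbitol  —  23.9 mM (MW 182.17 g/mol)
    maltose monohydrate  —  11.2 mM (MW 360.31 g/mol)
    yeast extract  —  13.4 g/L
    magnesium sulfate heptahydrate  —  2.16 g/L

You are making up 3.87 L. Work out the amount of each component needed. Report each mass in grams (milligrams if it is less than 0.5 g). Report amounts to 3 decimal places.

Scale factor relative to 1 L: 3.87.
sorbitol: 23.9 mmol/L × 182.17 g/mol × 3.87 L ÷ 1000 = 16.849 g
maltose monohydrate: 11.2 mmol/L × 360.31 g/mol × 3.87 L ÷ 1000 = 15.617 g
yeast extract: 13.4 g/L × 3.87 L = 51.858 g
magnesium sulfate heptahydrate: 2.16 g/L × 3.87 L = 8.359 g

sorbitol 16.849 g; maltose monohydrate 15.617 g; yeast extract 51.858 g; magnesium sulfate heptahydrate 8.359 g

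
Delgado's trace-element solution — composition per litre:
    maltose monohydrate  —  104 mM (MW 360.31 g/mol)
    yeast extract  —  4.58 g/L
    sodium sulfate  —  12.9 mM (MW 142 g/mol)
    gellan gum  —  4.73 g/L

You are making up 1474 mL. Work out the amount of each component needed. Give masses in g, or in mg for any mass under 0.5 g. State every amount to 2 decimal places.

Working volume: 1474 mL = 1.474 L.
maltose monohydrate: 104 mmol/L × 360.31 g/mol × 1.474 L ÷ 1000 = 55.23 g
yeast extract: 4.58 g/L × 1.474 L = 6.75 g
sodium sulfate: 12.9 mmol/L × 142 g/mol × 1.474 L ÷ 1000 = 2.70 g
gellan gum: 4.73 g/L × 1.474 L = 6.97 g

maltose monohydrate 55.23 g; yeast extract 6.75 g; sodium sulfate 2.70 g; gellan gum 6.97 g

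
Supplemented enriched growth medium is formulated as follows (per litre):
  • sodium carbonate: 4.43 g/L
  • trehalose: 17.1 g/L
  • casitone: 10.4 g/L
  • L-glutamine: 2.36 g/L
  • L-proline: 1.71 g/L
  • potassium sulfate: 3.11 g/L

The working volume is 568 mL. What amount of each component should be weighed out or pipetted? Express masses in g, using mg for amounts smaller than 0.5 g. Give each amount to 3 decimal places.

Target volume = 568 mL = 0.568 L.
sodium carbonate: 4.43 g/L × 0.568 L = 2.516 g
trehalose: 17.1 g/L × 0.568 L = 9.713 g
casitone: 10.4 g/L × 0.568 L = 5.907 g
L-glutamine: 2.36 g/L × 0.568 L = 1.340 g
L-proline: 1.71 g/L × 0.568 L = 0.971 g
potassium sulfate: 3.11 g/L × 0.568 L = 1.766 g

sodium carbonate 2.516 g; trehalose 9.713 g; casitone 5.907 g; L-glutamine 1.340 g; L-proline 0.971 g; potassium sulfate 1.766 g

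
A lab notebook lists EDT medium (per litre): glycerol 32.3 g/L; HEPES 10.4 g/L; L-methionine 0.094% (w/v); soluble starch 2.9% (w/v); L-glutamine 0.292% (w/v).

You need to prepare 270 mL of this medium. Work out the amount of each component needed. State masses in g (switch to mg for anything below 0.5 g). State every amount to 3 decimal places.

Scale factor relative to 1 L: 0.27.
glycerol: 32.3 g/L × 0.27 L = 8.721 g
HEPES: 10.4 g/L × 0.27 L = 2.808 g
L-methionine: 0.094% w/v = 0.94 g/L → 0.94 × 0.27 L = 0.2538 g = 253.800 mg
soluble starch: 2.9 g per 100 mL × 270 mL ÷ 100 = 7.830 g
L-glutamine: 0.292 g per 100 mL × 270 mL ÷ 100 = 0.788 g

glycerol 8.721 g; HEPES 2.808 g; L-methionine 253.800 mg; soluble starch 7.830 g; L-glutamine 0.788 g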